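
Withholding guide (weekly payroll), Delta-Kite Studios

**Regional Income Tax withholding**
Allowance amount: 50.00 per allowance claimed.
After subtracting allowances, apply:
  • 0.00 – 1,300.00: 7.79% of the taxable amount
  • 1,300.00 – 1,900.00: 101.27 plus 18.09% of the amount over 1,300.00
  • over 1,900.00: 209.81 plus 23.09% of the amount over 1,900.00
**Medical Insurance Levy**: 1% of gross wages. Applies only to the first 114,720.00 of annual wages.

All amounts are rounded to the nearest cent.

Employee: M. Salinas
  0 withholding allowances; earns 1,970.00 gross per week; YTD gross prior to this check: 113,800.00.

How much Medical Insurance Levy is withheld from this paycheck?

Medical Insurance Levy: cap 114,720.00 − YTD 113,800.00 = 920.00 subject; 1% × 920.00 = 9.20

9.20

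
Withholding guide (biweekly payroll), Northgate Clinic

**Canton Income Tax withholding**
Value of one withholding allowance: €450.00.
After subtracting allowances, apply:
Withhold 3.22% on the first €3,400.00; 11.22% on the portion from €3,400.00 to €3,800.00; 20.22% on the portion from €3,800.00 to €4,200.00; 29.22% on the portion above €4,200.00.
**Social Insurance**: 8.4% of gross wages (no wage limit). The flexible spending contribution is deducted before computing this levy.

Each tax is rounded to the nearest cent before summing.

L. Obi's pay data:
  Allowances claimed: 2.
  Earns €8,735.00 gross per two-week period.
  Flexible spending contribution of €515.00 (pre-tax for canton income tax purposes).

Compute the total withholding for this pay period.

Canton Income Tax: taxable = €8,735.00 − €515.00 − 2×€450.00 = €7,320.00
  €235.24 + 29.22% × (€7,320.00 − €4,200.00) = €235.24 + 29.22% × €3,120.00 = €1,146.90
Social Insurance: 8.4% × €8,220.00 = €690.48
Total: €1,146.90 + €690.48 = €1,837.38

€1,837.38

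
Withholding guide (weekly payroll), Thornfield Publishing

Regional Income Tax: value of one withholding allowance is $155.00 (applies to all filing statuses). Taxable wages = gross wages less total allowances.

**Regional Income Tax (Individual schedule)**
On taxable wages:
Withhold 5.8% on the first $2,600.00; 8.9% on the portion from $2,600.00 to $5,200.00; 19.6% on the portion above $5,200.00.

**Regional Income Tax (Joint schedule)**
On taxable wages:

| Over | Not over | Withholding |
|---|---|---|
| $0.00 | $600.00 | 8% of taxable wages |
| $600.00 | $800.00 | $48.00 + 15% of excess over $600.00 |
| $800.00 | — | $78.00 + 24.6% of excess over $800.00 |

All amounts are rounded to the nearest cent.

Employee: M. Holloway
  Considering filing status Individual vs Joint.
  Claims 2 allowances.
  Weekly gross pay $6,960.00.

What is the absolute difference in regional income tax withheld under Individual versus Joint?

$850.70

Regional Income Tax (Individual): taxable = $6,960.00 − 2×$155.00 = $6,650.00
  $382.20 + 19.6% × ($6,650.00 − $5,200.00) = $382.20 + 19.6% × $1,450.00 = $666.40
Regional Income Tax (Joint): taxable = $6,960.00 − 2×$155.00 = $6,650.00
  $78.00 + 24.6% × ($6,650.00 − $800.00) = $78.00 + 24.6% × $5,850.00 = $1,517.10
Difference: |$666.40 − $1,517.10| = $850.70 (higher under Joint)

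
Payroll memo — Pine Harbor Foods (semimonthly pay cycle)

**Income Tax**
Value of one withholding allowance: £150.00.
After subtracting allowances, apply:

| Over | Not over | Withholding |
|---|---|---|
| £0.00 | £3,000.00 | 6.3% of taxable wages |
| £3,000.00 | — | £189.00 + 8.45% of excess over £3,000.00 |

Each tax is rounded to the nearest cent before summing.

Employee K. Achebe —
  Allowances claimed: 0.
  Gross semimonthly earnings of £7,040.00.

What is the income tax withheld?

£530.38

Income Tax: taxable = £7,040.00
  £189.00 + 8.45% × (£7,040.00 − £3,000.00) = £189.00 + 8.45% × £4,040.00 = £530.38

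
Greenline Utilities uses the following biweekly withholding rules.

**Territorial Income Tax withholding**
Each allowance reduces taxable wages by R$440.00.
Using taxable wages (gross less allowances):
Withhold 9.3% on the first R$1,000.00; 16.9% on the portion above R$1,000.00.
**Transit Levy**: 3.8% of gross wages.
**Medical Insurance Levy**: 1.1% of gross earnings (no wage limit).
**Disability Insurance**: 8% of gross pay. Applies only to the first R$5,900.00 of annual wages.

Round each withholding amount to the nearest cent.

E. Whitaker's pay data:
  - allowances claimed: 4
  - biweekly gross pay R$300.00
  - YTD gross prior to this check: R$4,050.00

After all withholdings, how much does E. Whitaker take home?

R$261.30

Territorial Income Tax: taxable = R$300.00 − 4×R$440.00 = R$-1,460.00
  Taxable ≤ 0 → R$0.00
Transit Levy: 3.8% × R$300.00 = R$11.40
Medical Insurance Levy: 1.1% × R$300.00 = R$3.30
Disability Insurance: 8% × R$300.00 = R$24.00
Total withheld: R$0.00 + R$11.40 + R$3.30 + R$24.00 = R$38.70
Net pay: R$300.00 − R$38.70 = R$261.30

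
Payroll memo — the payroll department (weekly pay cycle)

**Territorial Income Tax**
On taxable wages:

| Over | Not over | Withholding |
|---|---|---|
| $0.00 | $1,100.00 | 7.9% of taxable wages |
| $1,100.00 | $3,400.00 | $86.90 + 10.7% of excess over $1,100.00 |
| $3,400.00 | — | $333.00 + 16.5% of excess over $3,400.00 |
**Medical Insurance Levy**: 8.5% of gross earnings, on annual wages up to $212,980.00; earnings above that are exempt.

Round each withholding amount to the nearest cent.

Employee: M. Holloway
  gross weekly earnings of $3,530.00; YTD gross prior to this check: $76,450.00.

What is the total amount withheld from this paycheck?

$654.50

Territorial Income Tax: taxable = $3,530.00
  $333.00 + 16.5% × ($3,530.00 − $3,400.00) = $333.00 + 16.5% × $130.00 = $354.45
Medical Insurance Levy: 8.5% × $3,530.00 = $300.05
Total: $354.45 + $300.05 = $654.50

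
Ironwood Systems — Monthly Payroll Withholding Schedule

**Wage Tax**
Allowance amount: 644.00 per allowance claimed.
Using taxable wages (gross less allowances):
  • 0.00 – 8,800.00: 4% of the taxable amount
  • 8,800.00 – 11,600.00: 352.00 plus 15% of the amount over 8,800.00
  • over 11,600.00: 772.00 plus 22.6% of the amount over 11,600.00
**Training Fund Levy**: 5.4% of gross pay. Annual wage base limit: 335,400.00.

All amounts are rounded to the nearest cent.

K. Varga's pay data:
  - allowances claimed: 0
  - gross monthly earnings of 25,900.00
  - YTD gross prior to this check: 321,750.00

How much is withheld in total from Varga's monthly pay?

Wage Tax: taxable = 25,900.00
  772.00 + 22.6% × (25,900.00 − 11,600.00) = 772.00 + 22.6% × 14,300.00 = 4,003.80
Training Fund Levy: cap 335,400.00 − YTD 321,750.00 = 13,650.00 subject; 5.4% × 13,650.00 = 737.10
Total: 4,003.80 + 737.10 = 4,740.90

4,740.90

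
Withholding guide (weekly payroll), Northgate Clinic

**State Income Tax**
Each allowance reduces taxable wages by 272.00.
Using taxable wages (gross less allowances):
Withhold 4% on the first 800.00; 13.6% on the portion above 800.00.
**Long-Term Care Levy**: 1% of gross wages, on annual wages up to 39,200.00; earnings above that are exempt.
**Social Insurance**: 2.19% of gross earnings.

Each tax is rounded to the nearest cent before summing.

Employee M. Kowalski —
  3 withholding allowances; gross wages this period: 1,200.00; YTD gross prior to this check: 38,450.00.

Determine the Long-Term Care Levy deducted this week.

7.50

Long-Term Care Levy: cap 39,200.00 − YTD 38,450.00 = 750.00 subject; 1% × 750.00 = 7.50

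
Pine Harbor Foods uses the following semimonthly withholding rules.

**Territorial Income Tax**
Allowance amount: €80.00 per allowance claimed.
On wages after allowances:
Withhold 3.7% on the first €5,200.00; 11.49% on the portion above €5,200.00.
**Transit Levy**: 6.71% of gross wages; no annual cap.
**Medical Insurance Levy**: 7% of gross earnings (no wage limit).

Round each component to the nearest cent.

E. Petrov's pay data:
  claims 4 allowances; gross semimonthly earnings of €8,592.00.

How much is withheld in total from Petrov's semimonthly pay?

Territorial Income Tax: taxable = €8,592.00 − 4×€80.00 = €8,272.00
  €192.40 + 11.49% × (€8,272.00 − €5,200.00) = €192.40 + 11.49% × €3,072.00 = €545.37
Transit Levy: 6.71% × €8,592.00 = €576.52
Medical Insurance Levy: 7% × €8,592.00 = €601.44
Total: €545.37 + €576.52 + €601.44 = €1,723.33

€1,723.33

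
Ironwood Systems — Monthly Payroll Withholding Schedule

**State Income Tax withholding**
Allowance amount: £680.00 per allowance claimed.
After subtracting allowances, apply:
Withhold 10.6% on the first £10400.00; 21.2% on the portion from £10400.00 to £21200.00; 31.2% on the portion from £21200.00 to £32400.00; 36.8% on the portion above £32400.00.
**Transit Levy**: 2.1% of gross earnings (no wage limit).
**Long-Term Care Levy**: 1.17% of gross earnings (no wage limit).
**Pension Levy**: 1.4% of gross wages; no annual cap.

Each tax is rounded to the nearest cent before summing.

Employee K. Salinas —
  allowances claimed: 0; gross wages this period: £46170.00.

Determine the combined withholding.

£14109.90

State Income Tax: taxable = £46170.00
  £6886.40 + 36.8% × (£46170.00 − £32400.00) = £6886.40 + 36.8% × £13770.00 = £11953.76
Transit Levy: 2.1% × £46170.00 = £969.57
Long-Term Care Levy: 1.17% × £46170.00 = £540.19
Pension Levy: 1.4% × £46170.00 = £646.38
Total: £11953.76 + £969.57 + £540.19 + £646.38 = £14109.90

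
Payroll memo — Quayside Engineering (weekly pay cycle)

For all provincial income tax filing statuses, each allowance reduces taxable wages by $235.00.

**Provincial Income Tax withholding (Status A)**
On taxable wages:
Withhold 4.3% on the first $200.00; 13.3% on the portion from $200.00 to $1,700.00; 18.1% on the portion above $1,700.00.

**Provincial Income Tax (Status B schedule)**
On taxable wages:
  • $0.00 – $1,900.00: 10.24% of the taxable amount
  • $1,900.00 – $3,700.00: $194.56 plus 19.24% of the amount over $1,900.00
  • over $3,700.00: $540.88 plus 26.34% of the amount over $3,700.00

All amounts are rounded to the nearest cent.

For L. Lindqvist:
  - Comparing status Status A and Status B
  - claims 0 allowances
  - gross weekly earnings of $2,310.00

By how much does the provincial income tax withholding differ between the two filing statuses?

Provincial Income Tax (Status A): taxable = $2,310.00
  $208.10 + 18.1% × ($2,310.00 − $1,700.00) = $208.10 + 18.1% × $610.00 = $318.51
Provincial Income Tax (Status B): taxable = $2,310.00
  $194.56 + 19.24% × ($2,310.00 − $1,900.00) = $194.56 + 19.24% × $410.00 = $273.44
Difference: |$318.51 − $273.44| = $45.07 (higher under Status A)

$45.07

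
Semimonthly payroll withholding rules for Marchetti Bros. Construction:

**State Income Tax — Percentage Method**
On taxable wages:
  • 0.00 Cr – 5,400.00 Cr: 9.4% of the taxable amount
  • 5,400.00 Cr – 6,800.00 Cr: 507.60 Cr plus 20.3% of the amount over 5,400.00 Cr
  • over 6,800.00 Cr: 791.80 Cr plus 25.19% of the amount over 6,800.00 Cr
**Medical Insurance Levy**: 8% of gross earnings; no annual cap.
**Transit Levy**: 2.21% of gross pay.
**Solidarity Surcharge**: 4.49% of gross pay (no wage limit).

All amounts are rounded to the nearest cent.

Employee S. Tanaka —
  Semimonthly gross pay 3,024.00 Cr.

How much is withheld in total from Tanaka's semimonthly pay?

State Income Tax: taxable = 3,024.00 Cr
  9.4% × 3,024.00 Cr = 284.26 Cr
Medical Insurance Levy: 8% × 3,024.00 Cr = 241.92 Cr
Transit Levy: 2.21% × 3,024.00 Cr = 66.83 Cr
Solidarity Surcharge: 4.49% × 3,024.00 Cr = 135.78 Cr
Total: 284.26 Cr + 241.92 Cr + 66.83 Cr + 135.78 Cr = 728.79 Cr

728.79 Cr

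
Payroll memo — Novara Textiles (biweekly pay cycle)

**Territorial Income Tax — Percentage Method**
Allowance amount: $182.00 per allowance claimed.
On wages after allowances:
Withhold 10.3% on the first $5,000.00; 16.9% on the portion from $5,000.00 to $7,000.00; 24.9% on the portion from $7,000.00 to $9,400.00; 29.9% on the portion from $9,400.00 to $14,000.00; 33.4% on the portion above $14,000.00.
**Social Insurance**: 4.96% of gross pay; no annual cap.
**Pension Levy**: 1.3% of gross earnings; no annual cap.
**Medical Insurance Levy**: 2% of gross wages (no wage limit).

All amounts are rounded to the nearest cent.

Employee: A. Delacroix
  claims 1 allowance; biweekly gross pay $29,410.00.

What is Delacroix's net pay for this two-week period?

$19,068.58

Territorial Income Tax: taxable = $29,410.00 − 1×$182.00 = $29,228.00
  $2,826.00 + 33.4% × ($29,228.00 − $14,000.00) = $2,826.00 + 33.4% × $15,228.00 = $7,912.15
Social Insurance: 4.96% × $29,410.00 = $1,458.74
Pension Levy: 1.3% × $29,410.00 = $382.33
Medical Insurance Levy: 2% × $29,410.00 = $588.20
Total withheld: $7,912.15 + $1,458.74 + $382.33 + $588.20 = $10,341.42
Net pay: $29,410.00 − $10,341.42 = $19,068.58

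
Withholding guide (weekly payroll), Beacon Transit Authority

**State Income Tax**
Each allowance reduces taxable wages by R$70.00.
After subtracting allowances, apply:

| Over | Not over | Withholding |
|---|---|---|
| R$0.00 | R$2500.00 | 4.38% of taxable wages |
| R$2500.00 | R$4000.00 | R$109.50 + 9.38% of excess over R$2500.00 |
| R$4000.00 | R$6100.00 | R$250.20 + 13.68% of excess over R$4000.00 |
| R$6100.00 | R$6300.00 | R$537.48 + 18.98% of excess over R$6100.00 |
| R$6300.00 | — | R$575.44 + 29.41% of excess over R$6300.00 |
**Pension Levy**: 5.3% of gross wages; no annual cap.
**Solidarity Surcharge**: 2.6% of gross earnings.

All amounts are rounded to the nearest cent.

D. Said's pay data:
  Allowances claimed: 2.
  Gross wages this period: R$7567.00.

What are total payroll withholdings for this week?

R$1504.68

State Income Tax: taxable = R$7567.00 − 2×R$70.00 = R$7427.00
  R$575.44 + 29.41% × (R$7427.00 − R$6300.00) = R$575.44 + 29.41% × R$1127.00 = R$906.89
Pension Levy: 5.3% × R$7567.00 = R$401.05
Solidarity Surcharge: 2.6% × R$7567.00 = R$196.74
Total: R$906.89 + R$401.05 + R$196.74 = R$1504.68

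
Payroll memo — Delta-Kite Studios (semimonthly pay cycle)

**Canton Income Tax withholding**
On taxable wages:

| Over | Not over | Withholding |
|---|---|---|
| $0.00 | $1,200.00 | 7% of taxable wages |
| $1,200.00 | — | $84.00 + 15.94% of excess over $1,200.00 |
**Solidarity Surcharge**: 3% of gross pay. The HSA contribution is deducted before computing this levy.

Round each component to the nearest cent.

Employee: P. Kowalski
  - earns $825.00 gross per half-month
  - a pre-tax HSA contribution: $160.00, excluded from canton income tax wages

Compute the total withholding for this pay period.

$66.50

Canton Income Tax: taxable = $825.00 − $160.00 = $665.00
  7% × $665.00 = $46.55
Solidarity Surcharge: 3% × $665.00 = $19.95
Total: $46.55 + $19.95 = $66.50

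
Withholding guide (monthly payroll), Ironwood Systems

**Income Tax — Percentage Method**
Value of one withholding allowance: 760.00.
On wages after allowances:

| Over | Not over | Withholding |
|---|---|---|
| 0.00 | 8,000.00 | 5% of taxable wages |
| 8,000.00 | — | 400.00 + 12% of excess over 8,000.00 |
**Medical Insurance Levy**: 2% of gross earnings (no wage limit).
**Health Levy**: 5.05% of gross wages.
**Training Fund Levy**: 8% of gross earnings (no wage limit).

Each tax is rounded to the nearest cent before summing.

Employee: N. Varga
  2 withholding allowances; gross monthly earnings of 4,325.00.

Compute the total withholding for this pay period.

791.16

Income Tax: taxable = 4,325.00 − 2×760.00 = 2,805.00
  5% × 2,805.00 = 140.25
Medical Insurance Levy: 2% × 4,325.00 = 86.50
Health Levy: 5.05% × 4,325.00 = 218.41
Training Fund Levy: 8% × 4,325.00 = 346.00
Total: 140.25 + 86.50 + 218.41 + 346.00 = 791.16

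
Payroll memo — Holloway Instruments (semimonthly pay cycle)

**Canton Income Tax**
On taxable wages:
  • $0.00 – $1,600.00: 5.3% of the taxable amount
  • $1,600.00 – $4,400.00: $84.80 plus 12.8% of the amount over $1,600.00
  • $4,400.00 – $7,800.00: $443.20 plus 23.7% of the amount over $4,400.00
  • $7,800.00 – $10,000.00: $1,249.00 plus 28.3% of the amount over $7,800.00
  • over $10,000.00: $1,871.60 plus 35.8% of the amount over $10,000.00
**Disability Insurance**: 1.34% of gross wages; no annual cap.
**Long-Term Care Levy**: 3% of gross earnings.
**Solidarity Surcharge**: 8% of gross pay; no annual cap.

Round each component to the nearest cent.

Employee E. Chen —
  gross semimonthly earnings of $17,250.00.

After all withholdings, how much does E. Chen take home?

Canton Income Tax: taxable = $17,250.00
  $1,871.60 + 35.8% × ($17,250.00 − $10,000.00) = $1,871.60 + 35.8% × $7,250.00 = $4,467.10
Disability Insurance: 1.34% × $17,250.00 = $231.15
Long-Term Care Levy: 3% × $17,250.00 = $517.50
Solidarity Surcharge: 8% × $17,250.00 = $1,380.00
Total withheld: $4,467.10 + $231.15 + $517.50 + $1,380.00 = $6,595.75
Net pay: $17,250.00 − $6,595.75 = $10,654.25

$10,654.25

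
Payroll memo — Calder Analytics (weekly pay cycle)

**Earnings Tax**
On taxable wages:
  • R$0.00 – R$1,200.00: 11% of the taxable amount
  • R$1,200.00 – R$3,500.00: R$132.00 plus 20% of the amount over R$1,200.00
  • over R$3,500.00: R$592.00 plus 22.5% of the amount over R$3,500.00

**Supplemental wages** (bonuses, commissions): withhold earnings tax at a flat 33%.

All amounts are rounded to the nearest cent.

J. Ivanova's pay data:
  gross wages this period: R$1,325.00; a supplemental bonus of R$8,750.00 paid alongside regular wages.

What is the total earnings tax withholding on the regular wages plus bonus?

Earnings Tax: taxable = R$1,325.00
  R$132.00 + 20% × (R$1,325.00 − R$1,200.00) = R$132.00 + 20% × R$125.00 = R$157.00
Supplemental (33% flat on bonus): 33% × R$8,750.00 = R$2,887.50
Total earnings tax: R$157.00 + R$2,887.50 = R$3,044.50

R$3,044.50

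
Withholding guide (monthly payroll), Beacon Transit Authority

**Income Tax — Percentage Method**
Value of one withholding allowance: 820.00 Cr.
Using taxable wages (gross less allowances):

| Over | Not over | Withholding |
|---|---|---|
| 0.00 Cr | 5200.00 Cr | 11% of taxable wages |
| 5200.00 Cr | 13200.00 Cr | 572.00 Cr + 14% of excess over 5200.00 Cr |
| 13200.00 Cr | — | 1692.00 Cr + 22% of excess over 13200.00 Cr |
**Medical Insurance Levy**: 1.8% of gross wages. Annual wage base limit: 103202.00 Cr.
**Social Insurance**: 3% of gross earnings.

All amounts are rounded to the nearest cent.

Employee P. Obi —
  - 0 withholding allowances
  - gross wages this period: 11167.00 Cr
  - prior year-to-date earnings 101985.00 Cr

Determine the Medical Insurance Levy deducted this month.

Medical Insurance Levy: cap 103202.00 Cr − YTD 101985.00 Cr = 1217.00 Cr subject; 1.8% × 1217.00 Cr = 21.91 Cr

21.91 Cr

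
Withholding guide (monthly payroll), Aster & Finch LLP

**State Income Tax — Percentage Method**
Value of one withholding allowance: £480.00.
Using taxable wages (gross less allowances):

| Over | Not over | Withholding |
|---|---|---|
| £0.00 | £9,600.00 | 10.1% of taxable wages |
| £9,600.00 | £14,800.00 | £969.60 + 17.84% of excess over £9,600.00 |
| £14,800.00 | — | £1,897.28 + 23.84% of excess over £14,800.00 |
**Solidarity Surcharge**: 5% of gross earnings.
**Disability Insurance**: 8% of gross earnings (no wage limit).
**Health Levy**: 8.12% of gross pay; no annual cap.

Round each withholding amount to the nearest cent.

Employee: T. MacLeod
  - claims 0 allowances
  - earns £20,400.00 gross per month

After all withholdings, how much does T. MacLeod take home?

£12,859.20

State Income Tax: taxable = £20,400.00
  £1,897.28 + 23.84% × (£20,400.00 − £14,800.00) = £1,897.28 + 23.84% × £5,600.00 = £3,232.32
Solidarity Surcharge: 5% × £20,400.00 = £1,020.00
Disability Insurance: 8% × £20,400.00 = £1,632.00
Health Levy: 8.12% × £20,400.00 = £1,656.48
Total withheld: £3,232.32 + £1,020.00 + £1,632.00 + £1,656.48 = £7,540.80
Net pay: £20,400.00 − £7,540.80 = £12,859.20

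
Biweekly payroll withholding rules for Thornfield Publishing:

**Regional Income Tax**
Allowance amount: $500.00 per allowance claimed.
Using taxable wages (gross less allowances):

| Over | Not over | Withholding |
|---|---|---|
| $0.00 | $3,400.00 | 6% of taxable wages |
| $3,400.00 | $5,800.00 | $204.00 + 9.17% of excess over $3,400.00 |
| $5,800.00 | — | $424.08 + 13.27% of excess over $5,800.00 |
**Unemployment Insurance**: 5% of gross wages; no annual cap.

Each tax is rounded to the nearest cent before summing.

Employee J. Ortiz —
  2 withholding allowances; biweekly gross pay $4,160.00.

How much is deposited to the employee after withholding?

$3,762.40

Regional Income Tax: taxable = $4,160.00 − 2×$500.00 = $3,160.00
  6% × $3,160.00 = $189.60
Unemployment Insurance: 5% × $4,160.00 = $208.00
Total withheld: $189.60 + $208.00 = $397.60
Net pay: $4,160.00 − $397.60 = $3,762.40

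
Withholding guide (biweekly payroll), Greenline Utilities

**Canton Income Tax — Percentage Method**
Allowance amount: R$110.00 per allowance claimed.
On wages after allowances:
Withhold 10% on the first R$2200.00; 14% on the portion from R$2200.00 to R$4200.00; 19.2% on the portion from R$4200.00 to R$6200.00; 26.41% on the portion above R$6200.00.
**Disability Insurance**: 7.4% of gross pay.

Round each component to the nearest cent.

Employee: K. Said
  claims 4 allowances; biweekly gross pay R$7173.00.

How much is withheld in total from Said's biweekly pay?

Canton Income Tax: taxable = R$7173.00 − 4×R$110.00 = R$6733.00
  R$884.00 + 26.41% × (R$6733.00 − R$6200.00) = R$884.00 + 26.41% × R$533.00 = R$1024.77
Disability Insurance: 7.4% × R$7173.00 = R$530.80
Total: R$1024.77 + R$530.80 = R$1555.57

R$1555.57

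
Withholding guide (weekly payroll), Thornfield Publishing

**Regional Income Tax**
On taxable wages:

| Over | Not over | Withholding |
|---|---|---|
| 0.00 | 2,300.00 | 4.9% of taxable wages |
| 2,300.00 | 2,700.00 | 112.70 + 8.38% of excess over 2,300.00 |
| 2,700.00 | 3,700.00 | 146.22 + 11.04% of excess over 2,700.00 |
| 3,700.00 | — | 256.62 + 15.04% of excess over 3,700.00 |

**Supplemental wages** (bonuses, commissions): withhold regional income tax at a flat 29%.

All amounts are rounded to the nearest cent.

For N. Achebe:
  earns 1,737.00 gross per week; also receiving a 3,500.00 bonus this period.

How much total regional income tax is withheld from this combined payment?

Regional Income Tax: taxable = 1,737.00
  4.9% × 1,737.00 = 85.11
Supplemental (29% flat on bonus): 29% × 3,500.00 = 1,015.00
Total regional income tax: 85.11 + 1,015.00 = 1,100.11

1,100.11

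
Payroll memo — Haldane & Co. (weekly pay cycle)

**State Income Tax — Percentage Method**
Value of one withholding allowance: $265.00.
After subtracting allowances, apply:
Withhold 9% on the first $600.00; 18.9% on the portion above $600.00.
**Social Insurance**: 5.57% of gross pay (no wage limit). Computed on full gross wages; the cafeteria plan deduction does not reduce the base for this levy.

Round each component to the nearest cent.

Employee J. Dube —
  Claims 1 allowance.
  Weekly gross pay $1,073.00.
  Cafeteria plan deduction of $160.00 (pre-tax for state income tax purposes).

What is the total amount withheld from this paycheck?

State Income Tax: taxable = $1,073.00 − $160.00 − 1×$265.00 = $648.00
  $54.00 + 18.9% × ($648.00 − $600.00) = $54.00 + 18.9% × $48.00 = $63.07
Social Insurance: 5.57% × $1,073.00 = $59.77
Total: $63.07 + $59.77 = $122.84

$122.84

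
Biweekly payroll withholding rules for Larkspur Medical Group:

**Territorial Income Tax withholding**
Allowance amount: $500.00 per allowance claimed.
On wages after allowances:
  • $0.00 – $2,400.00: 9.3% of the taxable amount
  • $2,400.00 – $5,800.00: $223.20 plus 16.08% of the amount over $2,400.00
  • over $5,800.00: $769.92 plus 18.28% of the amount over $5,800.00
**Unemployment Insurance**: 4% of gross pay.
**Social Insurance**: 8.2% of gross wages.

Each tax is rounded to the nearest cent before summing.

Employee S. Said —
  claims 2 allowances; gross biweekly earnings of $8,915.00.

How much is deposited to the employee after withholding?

Territorial Income Tax: taxable = $8,915.00 − 2×$500.00 = $7,915.00
  $769.92 + 18.28% × ($7,915.00 − $5,800.00) = $769.92 + 18.28% × $2,115.00 = $1,156.54
Unemployment Insurance: 4% × $8,915.00 = $356.60
Social Insurance: 8.2% × $8,915.00 = $731.03
Total withheld: $1,156.54 + $356.60 + $731.03 = $2,244.17
Net pay: $8,915.00 − $2,244.17 = $6,670.83

$6,670.83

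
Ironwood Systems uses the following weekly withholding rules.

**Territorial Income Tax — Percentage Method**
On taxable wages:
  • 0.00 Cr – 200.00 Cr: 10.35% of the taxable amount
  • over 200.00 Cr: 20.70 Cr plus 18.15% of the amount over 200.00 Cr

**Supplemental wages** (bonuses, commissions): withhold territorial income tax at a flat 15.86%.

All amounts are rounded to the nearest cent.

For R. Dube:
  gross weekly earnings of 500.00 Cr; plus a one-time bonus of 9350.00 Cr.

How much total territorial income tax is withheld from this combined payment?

1558.06 Cr

Territorial Income Tax: taxable = 500.00 Cr
  20.70 Cr + 18.15% × (500.00 Cr − 200.00 Cr) = 20.70 Cr + 18.15% × 300.00 Cr = 75.15 Cr
Supplemental (15.86% flat on bonus): 15.86% × 9350.00 Cr = 1482.91 Cr
Total territorial income tax: 75.15 Cr + 1482.91 Cr = 1558.06 Cr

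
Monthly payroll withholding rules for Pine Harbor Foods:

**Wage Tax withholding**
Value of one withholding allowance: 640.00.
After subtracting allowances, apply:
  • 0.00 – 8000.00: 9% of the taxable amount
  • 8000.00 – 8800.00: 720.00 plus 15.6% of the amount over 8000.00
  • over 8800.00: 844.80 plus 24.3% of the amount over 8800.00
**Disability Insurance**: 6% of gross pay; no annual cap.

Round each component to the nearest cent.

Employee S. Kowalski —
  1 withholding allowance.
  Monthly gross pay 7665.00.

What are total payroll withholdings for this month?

Wage Tax: taxable = 7665.00 − 1×640.00 = 7025.00
  9% × 7025.00 = 632.25
Disability Insurance: 6% × 7665.00 = 459.90
Total: 632.25 + 459.90 = 1092.15

1092.15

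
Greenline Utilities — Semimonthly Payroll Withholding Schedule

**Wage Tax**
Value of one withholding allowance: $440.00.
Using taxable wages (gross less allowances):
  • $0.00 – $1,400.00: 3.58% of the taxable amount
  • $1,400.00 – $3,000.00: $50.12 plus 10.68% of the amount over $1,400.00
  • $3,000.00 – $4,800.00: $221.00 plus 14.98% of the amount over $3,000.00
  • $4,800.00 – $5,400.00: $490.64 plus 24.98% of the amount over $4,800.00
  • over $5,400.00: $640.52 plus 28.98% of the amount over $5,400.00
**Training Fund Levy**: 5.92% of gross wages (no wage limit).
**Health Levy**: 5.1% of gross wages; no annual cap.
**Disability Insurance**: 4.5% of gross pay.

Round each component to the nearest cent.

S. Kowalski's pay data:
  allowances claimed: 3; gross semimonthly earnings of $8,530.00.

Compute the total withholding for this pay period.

Wage Tax: taxable = $8,530.00 − 3×$440.00 = $7,210.00
  $640.52 + 28.98% × ($7,210.00 − $5,400.00) = $640.52 + 28.98% × $1,810.00 = $1,165.06
Training Fund Levy: 5.92% × $8,530.00 = $504.98
Health Levy: 5.1% × $8,530.00 = $435.03
Disability Insurance: 4.5% × $8,530.00 = $383.85
Total: $1,165.06 + $504.98 + $435.03 + $383.85 = $2,488.92

$2,488.92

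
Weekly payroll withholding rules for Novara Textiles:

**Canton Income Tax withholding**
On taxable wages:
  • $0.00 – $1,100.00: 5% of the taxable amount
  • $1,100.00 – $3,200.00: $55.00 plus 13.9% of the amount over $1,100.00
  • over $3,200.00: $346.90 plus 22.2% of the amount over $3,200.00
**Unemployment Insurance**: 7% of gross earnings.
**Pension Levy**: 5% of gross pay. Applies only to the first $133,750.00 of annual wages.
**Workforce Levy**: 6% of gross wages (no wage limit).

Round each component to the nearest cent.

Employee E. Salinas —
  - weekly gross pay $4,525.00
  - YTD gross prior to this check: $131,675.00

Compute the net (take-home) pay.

Canton Income Tax: taxable = $4,525.00
  $346.90 + 22.2% × ($4,525.00 − $3,200.00) = $346.90 + 22.2% × $1,325.00 = $641.05
Unemployment Insurance: 7% × $4,525.00 = $316.75
Pension Levy: cap $133,750.00 − YTD $131,675.00 = $2,075.00 subject; 5% × $2,075.00 = $103.75
Workforce Levy: 6% × $4,525.00 = $271.50
Total withheld: $641.05 + $316.75 + $103.75 + $271.50 = $1,333.05
Net pay: $4,525.00 − $1,333.05 = $3,191.95

$3,191.95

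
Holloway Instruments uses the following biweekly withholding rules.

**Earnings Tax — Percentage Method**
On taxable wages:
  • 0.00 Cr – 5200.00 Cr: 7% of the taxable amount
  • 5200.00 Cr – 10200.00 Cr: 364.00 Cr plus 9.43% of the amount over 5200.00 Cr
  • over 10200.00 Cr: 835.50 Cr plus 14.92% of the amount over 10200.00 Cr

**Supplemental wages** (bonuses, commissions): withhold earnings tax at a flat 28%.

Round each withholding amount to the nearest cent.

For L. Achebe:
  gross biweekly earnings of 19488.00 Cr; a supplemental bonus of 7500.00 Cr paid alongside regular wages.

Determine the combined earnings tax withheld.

Earnings Tax: taxable = 19488.00 Cr
  835.50 Cr + 14.92% × (19488.00 Cr − 10200.00 Cr) = 835.50 Cr + 14.92% × 9288.00 Cr = 2221.27 Cr
Supplemental (28% flat on bonus): 28% × 7500.00 Cr = 2100.00 Cr
Total earnings tax: 2221.27 Cr + 2100.00 Cr = 4321.27 Cr

4321.27 Cr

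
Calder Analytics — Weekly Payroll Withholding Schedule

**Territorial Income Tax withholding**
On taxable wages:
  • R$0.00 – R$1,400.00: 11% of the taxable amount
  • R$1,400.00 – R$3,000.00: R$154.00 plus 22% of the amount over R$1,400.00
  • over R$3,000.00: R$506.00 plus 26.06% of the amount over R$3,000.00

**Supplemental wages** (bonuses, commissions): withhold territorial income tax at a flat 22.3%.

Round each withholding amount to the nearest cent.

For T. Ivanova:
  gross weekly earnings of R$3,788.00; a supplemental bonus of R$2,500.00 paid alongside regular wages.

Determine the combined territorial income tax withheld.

Territorial Income Tax: taxable = R$3,788.00
  R$506.00 + 26.06% × (R$3,788.00 − R$3,000.00) = R$506.00 + 26.06% × R$788.00 = R$711.35
Supplemental (22.3% flat on bonus): 22.3% × R$2,500.00 = R$557.50
Total territorial income tax: R$711.35 + R$557.50 = R$1,268.85

R$1,268.85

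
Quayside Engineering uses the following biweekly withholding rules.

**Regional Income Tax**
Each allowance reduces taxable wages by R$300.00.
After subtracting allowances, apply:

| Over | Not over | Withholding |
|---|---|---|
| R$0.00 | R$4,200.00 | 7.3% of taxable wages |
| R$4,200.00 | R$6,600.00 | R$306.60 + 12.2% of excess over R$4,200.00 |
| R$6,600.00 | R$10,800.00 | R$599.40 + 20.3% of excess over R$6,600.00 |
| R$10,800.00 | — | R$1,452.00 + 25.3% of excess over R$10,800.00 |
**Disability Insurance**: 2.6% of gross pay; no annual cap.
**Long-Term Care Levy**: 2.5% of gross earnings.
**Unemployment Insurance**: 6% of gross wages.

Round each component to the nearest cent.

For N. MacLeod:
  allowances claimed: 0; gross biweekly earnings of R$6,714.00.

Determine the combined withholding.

Regional Income Tax: taxable = R$6,714.00
  R$599.40 + 20.3% × (R$6,714.00 − R$6,600.00) = R$599.40 + 20.3% × R$114.00 = R$622.54
Disability Insurance: 2.6% × R$6,714.00 = R$174.56
Long-Term Care Levy: 2.5% × R$6,714.00 = R$167.85
Unemployment Insurance: 6% × R$6,714.00 = R$402.84
Total: R$622.54 + R$174.56 + R$167.85 + R$402.84 = R$1,367.79

R$1,367.79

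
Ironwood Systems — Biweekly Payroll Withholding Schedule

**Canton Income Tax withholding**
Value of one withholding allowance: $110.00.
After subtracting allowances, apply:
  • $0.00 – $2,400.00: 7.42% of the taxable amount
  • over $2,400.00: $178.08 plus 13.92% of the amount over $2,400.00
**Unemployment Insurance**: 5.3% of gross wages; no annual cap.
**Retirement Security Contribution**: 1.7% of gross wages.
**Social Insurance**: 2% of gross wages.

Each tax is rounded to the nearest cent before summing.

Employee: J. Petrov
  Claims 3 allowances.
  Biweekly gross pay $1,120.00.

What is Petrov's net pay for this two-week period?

$960.58

Canton Income Tax: taxable = $1,120.00 − 3×$110.00 = $790.00
  7.42% × $790.00 = $58.62
Unemployment Insurance: 5.3% × $1,120.00 = $59.36
Retirement Security Contribution: 1.7% × $1,120.00 = $19.04
Social Insurance: 2% × $1,120.00 = $22.40
Total withheld: $58.62 + $59.36 + $19.04 + $22.40 = $159.42
Net pay: $1,120.00 − $159.42 = $960.58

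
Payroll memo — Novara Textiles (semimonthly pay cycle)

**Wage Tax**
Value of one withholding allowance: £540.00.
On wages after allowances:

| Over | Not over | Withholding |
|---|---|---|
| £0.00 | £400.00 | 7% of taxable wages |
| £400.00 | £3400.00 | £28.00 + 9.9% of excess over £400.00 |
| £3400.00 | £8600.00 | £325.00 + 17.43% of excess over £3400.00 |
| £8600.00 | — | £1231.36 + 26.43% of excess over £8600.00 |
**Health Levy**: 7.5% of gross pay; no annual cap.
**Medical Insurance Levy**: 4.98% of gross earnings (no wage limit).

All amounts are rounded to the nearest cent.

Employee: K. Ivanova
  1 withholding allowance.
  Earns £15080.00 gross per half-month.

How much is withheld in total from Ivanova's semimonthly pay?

£4683.28

Wage Tax: taxable = £15080.00 − 1×£540.00 = £14540.00
  £1231.36 + 26.43% × (£14540.00 − £8600.00) = £1231.36 + 26.43% × £5940.00 = £2801.30
Health Levy: 7.5% × £15080.00 = £1131.00
Medical Insurance Levy: 4.98% × £15080.00 = £750.98
Total: £2801.30 + £1131.00 + £750.98 = £4683.28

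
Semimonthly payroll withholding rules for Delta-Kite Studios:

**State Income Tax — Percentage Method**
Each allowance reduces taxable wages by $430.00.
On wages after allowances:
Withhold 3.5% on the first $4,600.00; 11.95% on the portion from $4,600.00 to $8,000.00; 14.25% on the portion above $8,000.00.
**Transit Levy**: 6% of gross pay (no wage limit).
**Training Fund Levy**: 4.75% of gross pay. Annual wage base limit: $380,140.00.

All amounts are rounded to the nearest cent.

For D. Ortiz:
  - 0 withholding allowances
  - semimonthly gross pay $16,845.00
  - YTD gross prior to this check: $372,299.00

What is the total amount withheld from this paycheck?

$3,210.86

State Income Tax: taxable = $16,845.00
  $567.30 + 14.25% × ($16,845.00 − $8,000.00) = $567.30 + 14.25% × $8,845.00 = $1,827.71
Transit Levy: 6% × $16,845.00 = $1,010.70
Training Fund Levy: cap $380,140.00 − YTD $372,299.00 = $7,841.00 subject; 4.75% × $7,841.00 = $372.45
Total: $1,827.71 + $1,010.70 + $372.45 = $3,210.86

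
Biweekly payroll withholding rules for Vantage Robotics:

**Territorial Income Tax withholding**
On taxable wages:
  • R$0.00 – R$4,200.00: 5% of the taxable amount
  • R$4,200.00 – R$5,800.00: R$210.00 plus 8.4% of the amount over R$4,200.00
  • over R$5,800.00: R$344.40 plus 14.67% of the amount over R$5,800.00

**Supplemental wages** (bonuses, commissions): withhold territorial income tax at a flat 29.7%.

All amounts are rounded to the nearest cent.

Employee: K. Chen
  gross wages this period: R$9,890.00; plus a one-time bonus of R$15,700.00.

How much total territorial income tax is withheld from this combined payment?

R$5,607.30

Territorial Income Tax: taxable = R$9,890.00
  R$344.40 + 14.67% × (R$9,890.00 − R$5,800.00) = R$344.40 + 14.67% × R$4,090.00 = R$944.40
Supplemental (29.7% flat on bonus): 29.7% × R$15,700.00 = R$4,662.90
Total territorial income tax: R$944.40 + R$4,662.90 = R$5,607.30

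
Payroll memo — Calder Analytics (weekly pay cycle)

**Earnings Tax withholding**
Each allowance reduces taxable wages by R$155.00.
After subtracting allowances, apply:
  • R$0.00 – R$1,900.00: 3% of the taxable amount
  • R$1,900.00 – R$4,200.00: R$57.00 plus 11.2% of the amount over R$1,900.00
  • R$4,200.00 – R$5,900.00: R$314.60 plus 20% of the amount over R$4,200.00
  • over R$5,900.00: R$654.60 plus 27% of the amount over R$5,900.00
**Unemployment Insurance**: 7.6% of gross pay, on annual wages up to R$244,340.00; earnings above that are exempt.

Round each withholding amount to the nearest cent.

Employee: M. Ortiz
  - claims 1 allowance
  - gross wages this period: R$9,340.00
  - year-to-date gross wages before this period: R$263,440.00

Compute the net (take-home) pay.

Earnings Tax: taxable = R$9,340.00 − 1×R$155.00 = R$9,185.00
  R$654.60 + 27% × (R$9,185.00 − R$5,900.00) = R$654.60 + 27% × R$3,285.00 = R$1,541.55
Unemployment Insurance: YTD R$263,440.00 ≥ cap R$244,340.00 → R$0.00
Total withheld: R$1,541.55 + R$0.00 = R$1,541.55
Net pay: R$9,340.00 − R$1,541.55 = R$7,798.45

R$7,798.45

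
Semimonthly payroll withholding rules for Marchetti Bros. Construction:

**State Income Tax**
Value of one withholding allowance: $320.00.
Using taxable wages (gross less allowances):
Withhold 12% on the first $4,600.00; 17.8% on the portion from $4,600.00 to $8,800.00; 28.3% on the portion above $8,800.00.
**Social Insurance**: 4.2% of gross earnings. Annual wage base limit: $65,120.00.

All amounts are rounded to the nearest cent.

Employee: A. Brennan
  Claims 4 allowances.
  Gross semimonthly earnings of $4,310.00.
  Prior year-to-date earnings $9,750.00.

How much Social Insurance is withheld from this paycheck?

$181.02

Social Insurance: 4.2% × $4,310.00 = $181.02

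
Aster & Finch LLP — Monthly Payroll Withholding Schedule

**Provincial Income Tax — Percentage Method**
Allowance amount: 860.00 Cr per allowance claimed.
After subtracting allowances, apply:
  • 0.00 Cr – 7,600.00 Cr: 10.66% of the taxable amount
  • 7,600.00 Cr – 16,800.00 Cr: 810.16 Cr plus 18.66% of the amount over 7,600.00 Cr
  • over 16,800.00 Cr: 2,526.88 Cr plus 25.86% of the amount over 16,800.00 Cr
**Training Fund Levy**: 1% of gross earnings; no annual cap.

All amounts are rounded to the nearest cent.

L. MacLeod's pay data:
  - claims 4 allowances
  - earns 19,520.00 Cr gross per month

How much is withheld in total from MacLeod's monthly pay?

2,587.73 Cr

Provincial Income Tax: taxable = 19,520.00 Cr − 4×860.00 Cr = 16,080.00 Cr
  810.16 Cr + 18.66% × (16,080.00 Cr − 7,600.00 Cr) = 810.16 Cr + 18.66% × 8,480.00 Cr = 2,392.53 Cr
Training Fund Levy: 1% × 19,520.00 Cr = 195.20 Cr
Total: 2,392.53 Cr + 195.20 Cr = 2,587.73 Cr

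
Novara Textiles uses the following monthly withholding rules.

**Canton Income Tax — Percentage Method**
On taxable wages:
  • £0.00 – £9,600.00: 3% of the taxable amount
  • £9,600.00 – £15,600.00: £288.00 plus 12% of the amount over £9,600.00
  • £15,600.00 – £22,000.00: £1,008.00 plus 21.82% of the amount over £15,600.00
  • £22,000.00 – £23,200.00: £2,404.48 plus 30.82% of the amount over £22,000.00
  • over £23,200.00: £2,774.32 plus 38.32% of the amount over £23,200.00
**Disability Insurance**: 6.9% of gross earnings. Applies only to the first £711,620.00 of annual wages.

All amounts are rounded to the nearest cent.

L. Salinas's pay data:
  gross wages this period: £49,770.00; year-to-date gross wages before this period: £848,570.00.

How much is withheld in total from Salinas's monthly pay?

£12,955.94

Canton Income Tax: taxable = £49,770.00
  £2,774.32 + 38.32% × (£49,770.00 − £23,200.00) = £2,774.32 + 38.32% × £26,570.00 = £12,955.94
Disability Insurance: YTD £848,570.00 ≥ cap £711,620.00 → £0.00
Total: £12,955.94 + £0.00 = £12,955.94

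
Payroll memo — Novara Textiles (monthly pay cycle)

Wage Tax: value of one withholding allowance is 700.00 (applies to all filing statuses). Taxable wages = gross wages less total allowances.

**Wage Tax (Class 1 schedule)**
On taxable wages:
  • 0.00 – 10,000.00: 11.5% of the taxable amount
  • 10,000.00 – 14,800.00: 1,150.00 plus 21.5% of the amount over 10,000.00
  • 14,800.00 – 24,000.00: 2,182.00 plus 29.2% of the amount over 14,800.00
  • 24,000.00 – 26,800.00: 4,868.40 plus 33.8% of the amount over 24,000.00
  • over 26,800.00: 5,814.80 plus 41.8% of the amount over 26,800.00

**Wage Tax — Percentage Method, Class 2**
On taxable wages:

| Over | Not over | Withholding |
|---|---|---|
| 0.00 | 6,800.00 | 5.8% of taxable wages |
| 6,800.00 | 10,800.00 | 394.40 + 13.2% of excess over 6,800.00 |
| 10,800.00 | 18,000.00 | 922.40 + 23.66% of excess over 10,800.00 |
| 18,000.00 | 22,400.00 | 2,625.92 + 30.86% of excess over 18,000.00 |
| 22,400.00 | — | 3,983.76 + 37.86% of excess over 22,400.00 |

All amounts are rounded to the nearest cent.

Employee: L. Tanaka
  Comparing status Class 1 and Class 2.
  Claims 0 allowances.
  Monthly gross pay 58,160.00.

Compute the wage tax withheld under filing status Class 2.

17,522.50

Wage Tax (Class 2): taxable = 58,160.00
  3,983.76 + 37.86% × (58,160.00 − 22,400.00) = 3,983.76 + 37.86% × 35,760.00 = 17,522.50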